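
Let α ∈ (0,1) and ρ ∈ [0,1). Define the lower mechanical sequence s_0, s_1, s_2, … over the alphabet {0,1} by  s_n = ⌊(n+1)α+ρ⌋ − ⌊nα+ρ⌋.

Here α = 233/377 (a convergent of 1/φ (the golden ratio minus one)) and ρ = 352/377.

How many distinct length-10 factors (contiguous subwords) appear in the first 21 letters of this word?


10

t_n = ⌊(n·233+352)/377⌋ for n = 0 … 21:
  n=0…9: ⌊352/377⌋=0 ⌊585/377⌋=1 ⌊818/377⌋=2 ⌊1051/377⌋=2 ⌊1284/377⌋=3 ⌊1517/377⌋=4 ⌊1750/377⌋=4 ⌊1983/377⌋=5 ⌊2216/377⌋=5 ⌊2449/377⌋=6
  n=10…19: ⌊2682/377⌋=7 ⌊2915/377⌋=7 ⌊3148/377⌋=8 ⌊3381/377⌋=8 ⌊3614/377⌋=9 ⌊3847/377⌋=10 ⌊4080/377⌋=10 ⌊4313/377⌋=11 ⌊4546/377⌋=12 ⌊4779/377⌋=12
  n=20…21: ⌊5012/377⌋=13 ⌊5245/377⌋=13
s_n = t_(n+1) − t_n for n = 0 … 20 gives
prefix = 110110101101011011010
slide a length-10 window over [0..9] … [11..20] (12 windows); first occurrence of each distinct factor:
  [  0..  9] 1101101011
  [  1.. 10] 1011010110
  [  2.. 11] 0110101101
  [  3.. 12] 1101011010
  [  4.. 13] 1010110101
  [  5.. 14] 0101101011
  [  8.. 17] 1101011011
  [  9.. 18] 1010110110
  [ 10.. 19] 0101101101
  [ 11.. 20] 1011011010
  (the other 2 windows repeat one of these)
distinct factors: {0101101011, 0101101101, 0110101101, 1010110101, 1010110110, 1011010110, 1011011010, 1101011010, 1101011011, 1101101011}
count = 10  (Sturmian bound for length 10 is 11)


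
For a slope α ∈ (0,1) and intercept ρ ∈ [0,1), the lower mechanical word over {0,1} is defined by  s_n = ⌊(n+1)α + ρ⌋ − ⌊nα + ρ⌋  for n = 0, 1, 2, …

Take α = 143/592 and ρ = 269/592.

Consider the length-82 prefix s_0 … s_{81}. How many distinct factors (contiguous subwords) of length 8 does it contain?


9

t_n = ⌊(n·143+269)/592⌋ for n = 0 … 82:
  n=0…9: ⌊269/592⌋=0 ⌊412/592⌋=0 ⌊555/592⌋=0 ⌊698/592⌋=1 ⌊841/592⌋=1 ⌊984/592⌋=1 ⌊1127/592⌋=1 ⌊1270/592⌋=2 ⌊1413/592⌋=2 ⌊1556/592⌋=2
  n=10…19: ⌊1699/592⌋=2 ⌊1842/592⌋=3 ⌊1985/592⌋=3 ⌊2128/592⌋=3 ⌊2271/592⌋=3 ⌊2414/592⌋=4 ⌊2557/592⌋=4 ⌊2700/592⌋=4 ⌊2843/592⌋=4 ⌊2986/592⌋=5
  n=20…29: ⌊3129/592⌋=5 ⌊3272/592⌋=5 ⌊3415/592⌋=5 ⌊3558/592⌋=6 ⌊3701/592⌋=6 ⌊3844/592⌋=6 ⌊3987/592⌋=6 ⌊4130/592⌋=6 ⌊4273/592⌋=7 ⌊4416/592⌋=7
  n=30…39: ⌊4559/592⌋=7 ⌊4702/592⌋=7 ⌊4845/592⌋=8 ⌊4988/592⌋=8 ⌊5131/592⌋=8 ⌊5274/592⌋=8 ⌊5417/592⌋=9 ⌊5560/592⌋=9 ⌊5703/592⌋=9 ⌊5846/592⌋=9
  n=40…49: ⌊5989/592⌋=10 ⌊6132/592⌋=10 ⌊6275/592⌋=10 ⌊6418/592⌋=10 ⌊6561/592⌋=11 ⌊6704/592⌋=11 ⌊6847/592⌋=11 ⌊6990/592⌋=11 ⌊7133/592⌋=12 ⌊7276/592⌋=12
  n=50…59: ⌊7419/592⌋=12 ⌊7562/592⌋=12 ⌊7705/592⌋=13 ⌊7848/592⌋=13 ⌊7991/592⌋=13 ⌊8134/592⌋=13 ⌊8277/592⌋=13 ⌊8420/592⌋=14 ⌊8563/592⌋=14 ⌊8706/592⌋=14
  n=60…69: ⌊8849/592⌋=14 ⌊8992/592⌋=15 ⌊9135/592⌋=15 ⌊9278/592⌋=15 ⌊9421/592⌋=15 ⌊9564/592⌋=16 ⌊9707/592⌋=16 ⌊9850/592⌋=16 ⌊9993/592⌋=16 ⌊10136/592⌋=17
  n=70…79: ⌊10279/592⌋=17 ⌊10422/592⌋=17 ⌊10565/592⌋=17 ⌊10708/592⌋=18 ⌊10851/592⌋=18 ⌊10994/592⌋=18 ⌊11137/592⌋=18 ⌊11280/592⌋=19 ⌊11423/592⌋=19 ⌊11566/592⌋=19
  n=80…82: ⌊11709/592⌋=19 ⌊11852/592⌋=20 ⌊11995/592⌋=20
s_n = t_(n+1) − t_n for n = 0 … 81 gives
prefix = 0010001000100010001000100001000100010001000100010001000010001000100010001000100010
slide a length-8 window over [0..7] … [74..81] (75 windows); first occurrence of each distinct factor:
  [  0..  7] 00100010
  [  1..  8] 01000100
  [  2..  9] 10001000
  [  3.. 10] 00010001
  [ 19.. 26] 00010000
  [ 20.. 27] 00100001
  [ 21.. 28] 01000010
  [ 22.. 29] 10000100
  [ 23.. 30] 00001000
  (the other 66 windows repeat one of these)
distinct factors: {00001000, 00010000, 00010001, 00100001, 00100010, 01000010, 01000100, 10000100, 10001000}
count = 9  (Sturmian bound for length 8 is 9)


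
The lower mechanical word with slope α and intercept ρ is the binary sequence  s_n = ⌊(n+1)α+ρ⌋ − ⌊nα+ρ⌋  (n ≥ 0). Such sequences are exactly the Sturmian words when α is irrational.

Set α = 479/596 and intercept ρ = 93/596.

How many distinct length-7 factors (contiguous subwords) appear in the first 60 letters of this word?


t_n = ⌊(n·479+93)/596⌋ for n = 0 … 60:
  n=0…9: ⌊93/596⌋=0 ⌊572/596⌋=0 ⌊1051/596⌋=1 ⌊1530/596⌋=2 ⌊2009/596⌋=3 ⌊2488/596⌋=4 ⌊2967/596⌋=4 ⌊3446/596⌋=5 ⌊3925/596⌋=6 ⌊4404/596⌋=7
  n=10…19: ⌊4883/596⌋=8 ⌊5362/596⌋=8 ⌊5841/596⌋=9 ⌊6320/596⌋=10 ⌊6799/596⌋=11 ⌊7278/596⌋=12 ⌊7757/596⌋=13 ⌊8236/596⌋=13 ⌊8715/596⌋=14 ⌊9194/596⌋=15
  n=20…29: ⌊9673/596⌋=16 ⌊10152/596⌋=17 ⌊10631/596⌋=17 ⌊11110/596⌋=18 ⌊11589/596⌋=19 ⌊12068/596⌋=20 ⌊12547/596⌋=21 ⌊13026/596⌋=21 ⌊13505/596⌋=22 ⌊13984/596⌋=23
  n=30…39: ⌊14463/596⌋=24 ⌊14942/596⌋=25 ⌊15421/596⌋=25 ⌊15900/596⌋=26 ⌊16379/596⌋=27 ⌊16858/596⌋=28 ⌊17337/596⌋=29 ⌊17816/596⌋=29 ⌊18295/596⌋=30 ⌊18774/596⌋=31
  n=40…49: ⌊19253/596⌋=32 ⌊19732/596⌋=33 ⌊20211/596⌋=33 ⌊20690/596⌋=34 ⌊21169/596⌋=35 ⌊21648/596⌋=36 ⌊22127/596⌋=37 ⌊22606/596⌋=37 ⌊23085/596⌋=38 ⌊23564/596⌋=39
  n=50…59: ⌊24043/596⌋=40 ⌊24522/596⌋=41 ⌊25001/596⌋=41 ⌊25480/596⌋=42 ⌊25959/596⌋=43 ⌊26438/596⌋=44 ⌊26917/596⌋=45 ⌊27396/596⌋=45 ⌊27875/596⌋=46 ⌊28354/596⌋=47
  n=60: ⌊28833/596⌋=48
s_n = t_(n+1) − t_n for n = 0 … 59 gives
prefix = 011110111101111101111011110111101111011110111101111011110111
slide a length-7 window over [0..6] … [53..59] (54 windows); first occurrence of each distinct factor:
  [  0..  6] 0111101
  [  1..  7] 1111011
  [  2..  8] 1110111
  [  3..  9] 1101111
  [  4.. 10] 1011110
  [  9.. 15] 1011111
  [ 10.. 16] 0111110
  [ 11.. 17] 1111101
  (the other 46 windows repeat one of these)
distinct factors: {0111101, 0111110, 1011110, 1011111, 1101111, 1110111, 1111011, 1111101}
count = 8  (Sturmian bound for length 7 is 8)

8


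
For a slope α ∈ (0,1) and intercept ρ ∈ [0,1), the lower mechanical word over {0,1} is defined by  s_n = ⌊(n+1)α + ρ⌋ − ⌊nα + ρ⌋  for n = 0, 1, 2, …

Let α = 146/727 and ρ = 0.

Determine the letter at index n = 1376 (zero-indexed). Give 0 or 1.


(n+1)α + ρ = (1377·146) / 727 = 201042/727
nα + ρ     = (1376·146) / 727 = 200896/727
⌊201042/727⌋ = 276,  ⌊200896/727⌋ = 276
s_{1376} = 276 − 276 = 0

0


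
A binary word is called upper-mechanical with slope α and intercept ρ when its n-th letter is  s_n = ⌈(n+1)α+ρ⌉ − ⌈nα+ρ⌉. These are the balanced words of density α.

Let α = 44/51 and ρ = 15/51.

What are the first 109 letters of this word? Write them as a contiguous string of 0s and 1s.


n=0: ⌈(1·44+15)/51⌉ − ⌈(0·44+15)/51⌉ = ⌈59/51⌉ − ⌈15/51⌉ = 2 − 1 = 1
n=1: ⌈(2·44+15)/51⌉ − ⌈(1·44+15)/51⌉ = ⌈103/51⌉ − ⌈59/51⌉ = 3 − 2 = 1
n=2: ⌈(3·44+15)/51⌉ − ⌈(2·44+15)/51⌉ = ⌈147/51⌉ − ⌈103/51⌉ = 3 − 3 = 0
n=3: ⌈(4·44+15)/51⌉ − ⌈(3·44+15)/51⌉ = ⌈191/51⌉ − ⌈147/51⌉ = 4 − 3 = 1
n=4: ⌈(5·44+15)/51⌉ − ⌈(4·44+15)/51⌉ = ⌈235/51⌉ − ⌈191/51⌉ = 5 − 4 = 1
n=5: ⌈(6·44+15)/51⌉ − ⌈(5·44+15)/51⌉ = ⌈279/51⌉ − ⌈235/51⌉ = 6 − 5 = 1
n=6: ⌈(7·44+15)/51⌉ − ⌈(6·44+15)/51⌉ = ⌈323/51⌉ − ⌈279/51⌉ = 7 − 6 = 1
n=7: ⌈(8·44+15)/51⌉ − ⌈(7·44+15)/51⌉ = ⌈367/51⌉ − ⌈323/51⌉ = 8 − 7 = 1
n=8: ⌈(9·44+15)/51⌉ − ⌈(8·44+15)/51⌉ = ⌈411/51⌉ − ⌈367/51⌉ = 9 − 8 = 1
n=9: ⌈(10·44+15)/51⌉ − ⌈(9·44+15)/51⌉ = ⌈455/51⌉ − ⌈411/51⌉ = 9 − 9 = 0
n=10: ⌈(11·44+15)/51⌉ − ⌈(10·44+15)/51⌉ = ⌈499/51⌉ − ⌈455/51⌉ = 10 − 9 = 1
n=11: ⌈(12·44+15)/51⌉ − ⌈(11·44+15)/51⌉ = ⌈543/51⌉ − ⌈499/51⌉ = 11 − 10 = 1
n=12: ⌈(13·44+15)/51⌉ − ⌈(12·44+15)/51⌉ = ⌈587/51⌉ − ⌈543/51⌉ = 12 − 11 = 1
n=13: ⌈(14·44+15)/51⌉ − ⌈(13·44+15)/51⌉ = ⌈631/51⌉ − ⌈587/51⌉ = 13 − 12 = 1
n=14: ⌈(15·44+15)/51⌉ − ⌈(14·44+15)/51⌉ = ⌈675/51⌉ − ⌈631/51⌉ = 14 − 13 = 1
n=15: ⌈(16·44+15)/51⌉ − ⌈(15·44+15)/51⌉ = ⌈719/51⌉ − ⌈675/51⌉ = 15 − 14 = 1
n=16: ⌈(17·44+15)/51⌉ − ⌈(16·44+15)/51⌉ = ⌈763/51⌉ − ⌈719/51⌉ = 15 − 15 = 0
n=17: ⌈(18·44+15)/51⌉ − ⌈(17·44+15)/51⌉ = ⌈807/51⌉ − ⌈763/51⌉ = 16 − 15 = 1
n=18: ⌈(19·44+15)/51⌉ − ⌈(18·44+15)/51⌉ = ⌈851/51⌉ − ⌈807/51⌉ = 17 − 16 = 1
n=19: ⌈(20·44+15)/51⌉ − ⌈(19·44+15)/51⌉ = ⌈895/51⌉ − ⌈851/51⌉ = 18 − 17 = 1
n=20: ⌈(21·44+15)/51⌉ − ⌈(20·44+15)/51⌉ = ⌈939/51⌉ − ⌈895/51⌉ = 19 − 18 = 1
n=21: ⌈(22·44+15)/51⌉ − ⌈(21·44+15)/51⌉ = ⌈983/51⌉ − ⌈939/51⌉ = 20 − 19 = 1
n=22: ⌈(23·44+15)/51⌉ − ⌈(22·44+15)/51⌉ = ⌈1027/51⌉ − ⌈983/51⌉ = 21 − 20 = 1
n=23: ⌈(24·44+15)/51⌉ − ⌈(23·44+15)/51⌉ = ⌈1071/51⌉ − ⌈1027/51⌉ = 21 − 21 = 0
n=24: ⌈(25·44+15)/51⌉ − ⌈(24·44+15)/51⌉ = ⌈1115/51⌉ − ⌈1071/51⌉ = 22 − 21 = 1
n=25: ⌈(26·44+15)/51⌉ − ⌈(25·44+15)/51⌉ = ⌈1159/51⌉ − ⌈1115/51⌉ = 23 − 22 = 1
n=26: ⌈(27·44+15)/51⌉ − ⌈(26·44+15)/51⌉ = ⌈1203/51⌉ − ⌈1159/51⌉ = 24 − 23 = 1
n=27: ⌈(28·44+15)/51⌉ − ⌈(27·44+15)/51⌉ = ⌈1247/51⌉ − ⌈1203/51⌉ = 25 − 24 = 1
n=28: ⌈(29·44+15)/51⌉ − ⌈(28·44+15)/51⌉ = ⌈1291/51⌉ − ⌈1247/51⌉ = 26 − 25 = 1
n=29: ⌈(30·44+15)/51⌉ − ⌈(29·44+15)/51⌉ = ⌈1335/51⌉ − ⌈1291/51⌉ = 27 − 26 = 1
n=30: ⌈(31·44+15)/51⌉ − ⌈(30·44+15)/51⌉ = ⌈1379/51⌉ − ⌈1335/51⌉ = 28 − 27 = 1
n=31: ⌈(32·44+15)/51⌉ − ⌈(31·44+15)/51⌉ = ⌈1423/51⌉ − ⌈1379/51⌉ = 28 − 28 = 0
n=32: ⌈(33·44+15)/51⌉ − ⌈(32·44+15)/51⌉ = ⌈1467/51⌉ − ⌈1423/51⌉ = 29 − 28 = 1
n=33: ⌈(34·44+15)/51⌉ − ⌈(33·44+15)/51⌉ = ⌈1511/51⌉ − ⌈1467/51⌉ = 30 − 29 = 1
n=34: ⌈(35·44+15)/51⌉ − ⌈(34·44+15)/51⌉ = ⌈1555/51⌉ − ⌈1511/51⌉ = 31 − 30 = 1
n=35: ⌈(36·44+15)/51⌉ − ⌈(35·44+15)/51⌉ = ⌈1599/51⌉ − ⌈1555/51⌉ = 32 − 31 = 1
n=36: ⌈(37·44+15)/51⌉ − ⌈(36·44+15)/51⌉ = ⌈1643/51⌉ − ⌈1599/51⌉ = 33 − 32 = 1
n=37: ⌈(38·44+15)/51⌉ − ⌈(37·44+15)/51⌉ = ⌈1687/51⌉ − ⌈1643/51⌉ = 34 − 33 = 1
n=38: ⌈(39·44+15)/51⌉ − ⌈(38·44+15)/51⌉ = ⌈1731/51⌉ − ⌈1687/51⌉ = 34 − 34 = 0
n=39: ⌈(40·44+15)/51⌉ − ⌈(39·44+15)/51⌉ = ⌈1775/51⌉ − ⌈1731/51⌉ = 35 − 34 = 1
n=40: ⌈(41·44+15)/51⌉ − ⌈(40·44+15)/51⌉ = ⌈1819/51⌉ − ⌈1775/51⌉ = 36 − 35 = 1
n=41: ⌈(42·44+15)/51⌉ − ⌈(41·44+15)/51⌉ = ⌈1863/51⌉ − ⌈1819/51⌉ = 37 − 36 = 1
n=42: ⌈(43·44+15)/51⌉ − ⌈(42·44+15)/51⌉ = ⌈1907/51⌉ − ⌈1863/51⌉ = 38 − 37 = 1
n=43: ⌈(44·44+15)/51⌉ − ⌈(43·44+15)/51⌉ = ⌈1951/51⌉ − ⌈1907/51⌉ = 39 − 38 = 1
n=44: ⌈(45·44+15)/51⌉ − ⌈(44·44+15)/51⌉ = ⌈1995/51⌉ − ⌈1951/51⌉ = 40 − 39 = 1
n=45: ⌈(46·44+15)/51⌉ − ⌈(45·44+15)/51⌉ = ⌈2039/51⌉ − ⌈1995/51⌉ = 40 − 40 = 0
n=46: ⌈(47·44+15)/51⌉ − ⌈(46·44+15)/51⌉ = ⌈2083/51⌉ − ⌈2039/51⌉ = 41 − 40 = 1
n=47: ⌈(48·44+15)/51⌉ − ⌈(47·44+15)/51⌉ = ⌈2127/51⌉ − ⌈2083/51⌉ = 42 − 41 = 1
n=48: ⌈(49·44+15)/51⌉ − ⌈(48·44+15)/51⌉ = ⌈2171/51⌉ − ⌈2127/51⌉ = 43 − 42 = 1
n=49: ⌈(50·44+15)/51⌉ − ⌈(49·44+15)/51⌉ = ⌈2215/51⌉ − ⌈2171/51⌉ = 44 − 43 = 1
n=50: ⌈(51·44+15)/51⌉ − ⌈(50·44+15)/51⌉ = ⌈2259/51⌉ − ⌈2215/51⌉ = 45 − 44 = 1
n=51: ⌈(52·44+15)/51⌉ − ⌈(51·44+15)/51⌉ = ⌈2303/51⌉ − ⌈2259/51⌉ = 46 − 45 = 1
n=52: ⌈(53·44+15)/51⌉ − ⌈(52·44+15)/51⌉ = ⌈2347/51⌉ − ⌈2303/51⌉ = 47 − 46 = 1
n=53: ⌈(54·44+15)/51⌉ − ⌈(53·44+15)/51⌉ = ⌈2391/51⌉ − ⌈2347/51⌉ = 47 − 47 = 0
n=54: ⌈(55·44+15)/51⌉ − ⌈(54·44+15)/51⌉ = ⌈2435/51⌉ − ⌈2391/51⌉ = 48 − 47 = 1
n=55: ⌈(56·44+15)/51⌉ − ⌈(55·44+15)/51⌉ = ⌈2479/51⌉ − ⌈2435/51⌉ = 49 − 48 = 1
n=56: ⌈(57·44+15)/51⌉ − ⌈(56·44+15)/51⌉ = ⌈2523/51⌉ − ⌈2479/51⌉ = 50 − 49 = 1
n=57: ⌈(58·44+15)/51⌉ − ⌈(57·44+15)/51⌉ = ⌈2567/51⌉ − ⌈2523/51⌉ = 51 − 50 = 1
n=58: ⌈(59·44+15)/51⌉ − ⌈(58·44+15)/51⌉ = ⌈2611/51⌉ − ⌈2567/51⌉ = 52 − 51 = 1
n=59: ⌈(60·44+15)/51⌉ − ⌈(59·44+15)/51⌉ = ⌈2655/51⌉ − ⌈2611/51⌉ = 53 − 52 = 1
n=60: ⌈(61·44+15)/51⌉ − ⌈(60·44+15)/51⌉ = ⌈2699/51⌉ − ⌈2655/51⌉ = 53 − 53 = 0
n=61: ⌈(62·44+15)/51⌉ − ⌈(61·44+15)/51⌉ = ⌈2743/51⌉ − ⌈2699/51⌉ = 54 − 53 = 1
n=62: ⌈(63·44+15)/51⌉ − ⌈(62·44+15)/51⌉ = ⌈2787/51⌉ − ⌈2743/51⌉ = 55 − 54 = 1
n=63: ⌈(64·44+15)/51⌉ − ⌈(63·44+15)/51⌉ = ⌈2831/51⌉ − ⌈2787/51⌉ = 56 − 55 = 1
n=64: ⌈(65·44+15)/51⌉ − ⌈(64·44+15)/51⌉ = ⌈2875/51⌉ − ⌈2831/51⌉ = 57 − 56 = 1
n=65: ⌈(66·44+15)/51⌉ − ⌈(65·44+15)/51⌉ = ⌈2919/51⌉ − ⌈2875/51⌉ = 58 − 57 = 1
n=66: ⌈(67·44+15)/51⌉ − ⌈(66·44+15)/51⌉ = ⌈2963/51⌉ − ⌈2919/51⌉ = 59 − 58 = 1
n=67: ⌈(68·44+15)/51⌉ − ⌈(67·44+15)/51⌉ = ⌈3007/51⌉ − ⌈2963/51⌉ = 59 − 59 = 0
n=68: ⌈(69·44+15)/51⌉ − ⌈(68·44+15)/51⌉ = ⌈3051/51⌉ − ⌈3007/51⌉ = 60 − 59 = 1
n=69: ⌈(70·44+15)/51⌉ − ⌈(69·44+15)/51⌉ = ⌈3095/51⌉ − ⌈3051/51⌉ = 61 − 60 = 1
n=70: ⌈(71·44+15)/51⌉ − ⌈(70·44+15)/51⌉ = ⌈3139/51⌉ − ⌈3095/51⌉ = 62 − 61 = 1
n=71: ⌈(72·44+15)/51⌉ − ⌈(71·44+15)/51⌉ = ⌈3183/51⌉ − ⌈3139/51⌉ = 63 − 62 = 1
n=72: ⌈(73·44+15)/51⌉ − ⌈(72·44+15)/51⌉ = ⌈3227/51⌉ − ⌈3183/51⌉ = 64 − 63 = 1
n=73: ⌈(74·44+15)/51⌉ − ⌈(73·44+15)/51⌉ = ⌈3271/51⌉ − ⌈3227/51⌉ = 65 − 64 = 1
n=74: ⌈(75·44+15)/51⌉ − ⌈(74·44+15)/51⌉ = ⌈3315/51⌉ − ⌈3271/51⌉ = 65 − 65 = 0
n=75: ⌈(76·44+15)/51⌉ − ⌈(75·44+15)/51⌉ = ⌈3359/51⌉ − ⌈3315/51⌉ = 66 − 65 = 1
n=76: ⌈(77·44+15)/51⌉ − ⌈(76·44+15)/51⌉ = ⌈3403/51⌉ − ⌈3359/51⌉ = 67 − 66 = 1
n=77: ⌈(78·44+15)/51⌉ − ⌈(77·44+15)/51⌉ = ⌈3447/51⌉ − ⌈3403/51⌉ = 68 − 67 = 1
n=78: ⌈(79·44+15)/51⌉ − ⌈(78·44+15)/51⌉ = ⌈3491/51⌉ − ⌈3447/51⌉ = 69 − 68 = 1
n=79: ⌈(80·44+15)/51⌉ − ⌈(79·44+15)/51⌉ = ⌈3535/51⌉ − ⌈3491/51⌉ = 70 − 69 = 1
n=80: ⌈(81·44+15)/51⌉ − ⌈(80·44+15)/51⌉ = ⌈3579/51⌉ − ⌈3535/51⌉ = 71 − 70 = 1
n=81: ⌈(82·44+15)/51⌉ − ⌈(81·44+15)/51⌉ = ⌈3623/51⌉ − ⌈3579/51⌉ = 72 − 71 = 1
n=82: ⌈(83·44+15)/51⌉ − ⌈(82·44+15)/51⌉ = ⌈3667/51⌉ − ⌈3623/51⌉ = 72 − 72 = 0
n=83: ⌈(84·44+15)/51⌉ − ⌈(83·44+15)/51⌉ = ⌈3711/51⌉ − ⌈3667/51⌉ = 73 − 72 = 1
n=84: ⌈(85·44+15)/51⌉ − ⌈(84·44+15)/51⌉ = ⌈3755/51⌉ − ⌈3711/51⌉ = 74 − 73 = 1
n=85: ⌈(86·44+15)/51⌉ − ⌈(85·44+15)/51⌉ = ⌈3799/51⌉ − ⌈3755/51⌉ = 75 − 74 = 1
n=86: ⌈(87·44+15)/51⌉ − ⌈(86·44+15)/51⌉ = ⌈3843/51⌉ − ⌈3799/51⌉ = 76 − 75 = 1
n=87: ⌈(88·44+15)/51⌉ − ⌈(87·44+15)/51⌉ = ⌈3887/51⌉ − ⌈3843/51⌉ = 77 − 76 = 1
n=88: ⌈(89·44+15)/51⌉ − ⌈(88·44+15)/51⌉ = ⌈3931/51⌉ − ⌈3887/51⌉ = 78 − 77 = 1
n=89: ⌈(90·44+15)/51⌉ − ⌈(89·44+15)/51⌉ = ⌈3975/51⌉ − ⌈3931/51⌉ = 78 − 78 = 0
n=90: ⌈(91·44+15)/51⌉ − ⌈(90·44+15)/51⌉ = ⌈4019/51⌉ − ⌈3975/51⌉ = 79 − 78 = 1
n=91: ⌈(92·44+15)/51⌉ − ⌈(91·44+15)/51⌉ = ⌈4063/51⌉ − ⌈4019/51⌉ = 80 − 79 = 1
n=92: ⌈(93·44+15)/51⌉ − ⌈(92·44+15)/51⌉ = ⌈4107/51⌉ − ⌈4063/51⌉ = 81 − 80 = 1
n=93: ⌈(94·44+15)/51⌉ − ⌈(93·44+15)/51⌉ = ⌈4151/51⌉ − ⌈4107/51⌉ = 82 − 81 = 1
n=94: ⌈(95·44+15)/51⌉ − ⌈(94·44+15)/51⌉ = ⌈4195/51⌉ − ⌈4151/51⌉ = 83 − 82 = 1
n=95: ⌈(96·44+15)/51⌉ − ⌈(95·44+15)/51⌉ = ⌈4239/51⌉ − ⌈4195/51⌉ = 84 − 83 = 1
n=96: ⌈(97·44+15)/51⌉ − ⌈(96·44+15)/51⌉ = ⌈4283/51⌉ − ⌈4239/51⌉ = 84 − 84 = 0
n=97: ⌈(98·44+15)/51⌉ − ⌈(97·44+15)/51⌉ = ⌈4327/51⌉ − ⌈4283/51⌉ = 85 − 84 = 1
n=98: ⌈(99·44+15)/51⌉ − ⌈(98·44+15)/51⌉ = ⌈4371/51⌉ − ⌈4327/51⌉ = 86 − 85 = 1
n=99: ⌈(100·44+15)/51⌉ − ⌈(99·44+15)/51⌉ = ⌈4415/51⌉ − ⌈4371/51⌉ = 87 − 86 = 1
n=100: ⌈(101·44+15)/51⌉ − ⌈(100·44+15)/51⌉ = ⌈4459/51⌉ − ⌈4415/51⌉ = 88 − 87 = 1
n=101: ⌈(102·44+15)/51⌉ − ⌈(101·44+15)/51⌉ = ⌈4503/51⌉ − ⌈4459/51⌉ = 89 − 88 = 1
n=102: ⌈(103·44+15)/51⌉ − ⌈(102·44+15)/51⌉ = ⌈4547/51⌉ − ⌈4503/51⌉ = 90 − 89 = 1
n=103: ⌈(104·44+15)/51⌉ − ⌈(103·44+15)/51⌉ = ⌈4591/51⌉ − ⌈4547/51⌉ = 91 − 90 = 1
n=104: ⌈(105·44+15)/51⌉ − ⌈(104·44+15)/51⌉ = ⌈4635/51⌉ − ⌈4591/51⌉ = 91 − 91 = 0
n=105: ⌈(106·44+15)/51⌉ − ⌈(105·44+15)/51⌉ = ⌈4679/51⌉ − ⌈4635/51⌉ = 92 − 91 = 1
n=106: ⌈(107·44+15)/51⌉ − ⌈(106·44+15)/51⌉ = ⌈4723/51⌉ − ⌈4679/51⌉ = 93 − 92 = 1
n=107: ⌈(108·44+15)/51⌉ − ⌈(107·44+15)/51⌉ = ⌈4767/51⌉ − ⌈4723/51⌉ = 94 − 93 = 1
n=108: ⌈(109·44+15)/51⌉ − ⌈(108·44+15)/51⌉ = ⌈4811/51⌉ − ⌈4767/51⌉ = 95 − 94 = 1

1101111110111111011111101111111011111101111110111111101111110111111011111101111111011111101111110111111101111


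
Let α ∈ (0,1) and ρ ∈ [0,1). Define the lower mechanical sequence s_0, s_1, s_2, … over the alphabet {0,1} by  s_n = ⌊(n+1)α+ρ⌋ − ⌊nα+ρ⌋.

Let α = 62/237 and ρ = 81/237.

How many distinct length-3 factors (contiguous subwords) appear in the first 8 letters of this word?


4

t_n = ⌊(n·62+81)/237⌋ for n = 0 … 8:
  n=0…8: ⌊81/237⌋=0 ⌊143/237⌋=0 ⌊205/237⌋=0 ⌊267/237⌋=1 ⌊329/237⌋=1 ⌊391/237⌋=1 ⌊453/237⌋=1 ⌊515/237⌋=2 ⌊577/237⌋=2
s_n = t_(n+1) − t_n for n = 0 … 7 gives
prefix = 00100010
slide a length-3 window over [0..2] … [5..7] (6 windows); first occurrence of each distinct factor:
  [  0..  2] 001
  [  1..  3] 010
  [  2..  4] 100
  [  3..  5] 000
  (the other 2 windows repeat one of these)
distinct factors: {000, 001, 010, 100}
count = 4  (Sturmian bound for length 3 is 4)


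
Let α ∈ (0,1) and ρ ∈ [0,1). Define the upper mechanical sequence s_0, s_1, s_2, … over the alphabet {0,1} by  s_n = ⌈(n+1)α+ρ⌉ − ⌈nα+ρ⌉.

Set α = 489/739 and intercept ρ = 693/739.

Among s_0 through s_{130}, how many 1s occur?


87

#1s = Σ_{n=0}^{130} s_n = Σ_{n=0}^{130} (⌈(n+1)α+ρ⌉ − ⌈nα+ρ⌉)
the sum telescopes: every ⌈nα+ρ⌉ with 0 < n < 131 appears once with + and once with −, leaving ⌈131α+ρ⌉ − ⌈0·α+ρ⌉
131α + ρ = (131·489 + 693) / 739 = 64752/739
ρ = 693/739
⌈64752/739⌉ = 88,  ⌈693/739⌉ = 1
#1s = 88 − 1 = 87


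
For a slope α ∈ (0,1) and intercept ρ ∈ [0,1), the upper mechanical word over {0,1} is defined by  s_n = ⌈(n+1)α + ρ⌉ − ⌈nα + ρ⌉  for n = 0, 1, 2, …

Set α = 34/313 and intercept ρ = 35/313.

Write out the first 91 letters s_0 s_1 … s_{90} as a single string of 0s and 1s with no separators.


n=0: ⌈(1·34+35)/313⌉ − ⌈(0·34+35)/313⌉ = ⌈69/313⌉ − ⌈35/313⌉ = 1 − 1 = 0
n=1: ⌈(2·34+35)/313⌉ − ⌈(1·34+35)/313⌉ = ⌈103/313⌉ − ⌈69/313⌉ = 1 − 1 = 0
n=2: ⌈(3·34+35)/313⌉ − ⌈(2·34+35)/313⌉ = ⌈137/313⌉ − ⌈103/313⌉ = 1 − 1 = 0
n=3: ⌈(4·34+35)/313⌉ − ⌈(3·34+35)/313⌉ = ⌈171/313⌉ − ⌈137/313⌉ = 1 − 1 = 0
n=4: ⌈(5·34+35)/313⌉ − ⌈(4·34+35)/313⌉ = ⌈205/313⌉ − ⌈171/313⌉ = 1 − 1 = 0
n=5: ⌈(6·34+35)/313⌉ − ⌈(5·34+35)/313⌉ = ⌈239/313⌉ − ⌈205/313⌉ = 1 − 1 = 0
n=6: ⌈(7·34+35)/313⌉ − ⌈(6·34+35)/313⌉ = ⌈273/313⌉ − ⌈239/313⌉ = 1 − 1 = 0
n=7: ⌈(8·34+35)/313⌉ − ⌈(7·34+35)/313⌉ = ⌈307/313⌉ − ⌈273/313⌉ = 1 − 1 = 0
n=8: ⌈(9·34+35)/313⌉ − ⌈(8·34+35)/313⌉ = ⌈341/313⌉ − ⌈307/313⌉ = 2 − 1 = 1
n=9: ⌈(10·34+35)/313⌉ − ⌈(9·34+35)/313⌉ = ⌈375/313⌉ − ⌈341/313⌉ = 2 − 2 = 0
n=10: ⌈(11·34+35)/313⌉ − ⌈(10·34+35)/313⌉ = ⌈409/313⌉ − ⌈375/313⌉ = 2 − 2 = 0
n=11: ⌈(12·34+35)/313⌉ − ⌈(11·34+35)/313⌉ = ⌈443/313⌉ − ⌈409/313⌉ = 2 − 2 = 0
n=12: ⌈(13·34+35)/313⌉ − ⌈(12·34+35)/313⌉ = ⌈477/313⌉ − ⌈443/313⌉ = 2 − 2 = 0
n=13: ⌈(14·34+35)/313⌉ − ⌈(13·34+35)/313⌉ = ⌈511/313⌉ − ⌈477/313⌉ = 2 − 2 = 0
n=14: ⌈(15·34+35)/313⌉ − ⌈(14·34+35)/313⌉ = ⌈545/313⌉ − ⌈511/313⌉ = 2 − 2 = 0
n=15: ⌈(16·34+35)/313⌉ − ⌈(15·34+35)/313⌉ = ⌈579/313⌉ − ⌈545/313⌉ = 2 − 2 = 0
n=16: ⌈(17·34+35)/313⌉ − ⌈(16·34+35)/313⌉ = ⌈613/313⌉ − ⌈579/313⌉ = 2 − 2 = 0
n=17: ⌈(18·34+35)/313⌉ − ⌈(17·34+35)/313⌉ = ⌈647/313⌉ − ⌈613/313⌉ = 3 − 2 = 1
n=18: ⌈(19·34+35)/313⌉ − ⌈(18·34+35)/313⌉ = ⌈681/313⌉ − ⌈647/313⌉ = 3 − 3 = 0
n=19: ⌈(20·34+35)/313⌉ − ⌈(19·34+35)/313⌉ = ⌈715/313⌉ − ⌈681/313⌉ = 3 − 3 = 0
n=20: ⌈(21·34+35)/313⌉ − ⌈(20·34+35)/313⌉ = ⌈749/313⌉ − ⌈715/313⌉ = 3 − 3 = 0
n=21: ⌈(22·34+35)/313⌉ − ⌈(21·34+35)/313⌉ = ⌈783/313⌉ − ⌈749/313⌉ = 3 − 3 = 0
n=22: ⌈(23·34+35)/313⌉ − ⌈(22·34+35)/313⌉ = ⌈817/313⌉ − ⌈783/313⌉ = 3 − 3 = 0
n=23: ⌈(24·34+35)/313⌉ − ⌈(23·34+35)/313⌉ = ⌈851/313⌉ − ⌈817/313⌉ = 3 − 3 = 0
n=24: ⌈(25·34+35)/313⌉ − ⌈(24·34+35)/313⌉ = ⌈885/313⌉ − ⌈851/313⌉ = 3 − 3 = 0
n=25: ⌈(26·34+35)/313⌉ − ⌈(25·34+35)/313⌉ = ⌈919/313⌉ − ⌈885/313⌉ = 3 − 3 = 0
n=26: ⌈(27·34+35)/313⌉ − ⌈(26·34+35)/313⌉ = ⌈953/313⌉ − ⌈919/313⌉ = 4 − 3 = 1
n=27: ⌈(28·34+35)/313⌉ − ⌈(27·34+35)/313⌉ = ⌈987/313⌉ − ⌈953/313⌉ = 4 − 4 = 0
n=28: ⌈(29·34+35)/313⌉ − ⌈(28·34+35)/313⌉ = ⌈1021/313⌉ − ⌈987/313⌉ = 4 − 4 = 0
n=29: ⌈(30·34+35)/313⌉ − ⌈(29·34+35)/313⌉ = ⌈1055/313⌉ − ⌈1021/313⌉ = 4 − 4 = 0
n=30: ⌈(31·34+35)/313⌉ − ⌈(30·34+35)/313⌉ = ⌈1089/313⌉ − ⌈1055/313⌉ = 4 − 4 = 0
n=31: ⌈(32·34+35)/313⌉ − ⌈(31·34+35)/313⌉ = ⌈1123/313⌉ − ⌈1089/313⌉ = 4 − 4 = 0
n=32: ⌈(33·34+35)/313⌉ − ⌈(32·34+35)/313⌉ = ⌈1157/313⌉ − ⌈1123/313⌉ = 4 − 4 = 0
n=33: ⌈(34·34+35)/313⌉ − ⌈(33·34+35)/313⌉ = ⌈1191/313⌉ − ⌈1157/313⌉ = 4 − 4 = 0
n=34: ⌈(35·34+35)/313⌉ − ⌈(34·34+35)/313⌉ = ⌈1225/313⌉ − ⌈1191/313⌉ = 4 − 4 = 0
n=35: ⌈(36·34+35)/313⌉ − ⌈(35·34+35)/313⌉ = ⌈1259/313⌉ − ⌈1225/313⌉ = 5 − 4 = 1
n=36: ⌈(37·34+35)/313⌉ − ⌈(36·34+35)/313⌉ = ⌈1293/313⌉ − ⌈1259/313⌉ = 5 − 5 = 0
n=37: ⌈(38·34+35)/313⌉ − ⌈(37·34+35)/313⌉ = ⌈1327/313⌉ − ⌈1293/313⌉ = 5 − 5 = 0
n=38: ⌈(39·34+35)/313⌉ − ⌈(38·34+35)/313⌉ = ⌈1361/313⌉ − ⌈1327/313⌉ = 5 − 5 = 0
n=39: ⌈(40·34+35)/313⌉ − ⌈(39·34+35)/313⌉ = ⌈1395/313⌉ − ⌈1361/313⌉ = 5 − 5 = 0
n=40: ⌈(41·34+35)/313⌉ − ⌈(40·34+35)/313⌉ = ⌈1429/313⌉ − ⌈1395/313⌉ = 5 − 5 = 0
n=41: ⌈(42·34+35)/313⌉ − ⌈(41·34+35)/313⌉ = ⌈1463/313⌉ − ⌈1429/313⌉ = 5 − 5 = 0
n=42: ⌈(43·34+35)/313⌉ − ⌈(42·34+35)/313⌉ = ⌈1497/313⌉ − ⌈1463/313⌉ = 5 − 5 = 0
n=43: ⌈(44·34+35)/313⌉ − ⌈(43·34+35)/313⌉ = ⌈1531/313⌉ − ⌈1497/313⌉ = 5 − 5 = 0
n=44: ⌈(45·34+35)/313⌉ − ⌈(44·34+35)/313⌉ = ⌈1565/313⌉ − ⌈1531/313⌉ = 5 − 5 = 0
n=45: ⌈(46·34+35)/313⌉ − ⌈(45·34+35)/313⌉ = ⌈1599/313⌉ − ⌈1565/313⌉ = 6 − 5 = 1
n=46: ⌈(47·34+35)/313⌉ − ⌈(46·34+35)/313⌉ = ⌈1633/313⌉ − ⌈1599/313⌉ = 6 − 6 = 0
n=47: ⌈(48·34+35)/313⌉ − ⌈(47·34+35)/313⌉ = ⌈1667/313⌉ − ⌈1633/313⌉ = 6 − 6 = 0
n=48: ⌈(49·34+35)/313⌉ − ⌈(48·34+35)/313⌉ = ⌈1701/313⌉ − ⌈1667/313⌉ = 6 − 6 = 0
n=49: ⌈(50·34+35)/313⌉ − ⌈(49·34+35)/313⌉ = ⌈1735/313⌉ − ⌈1701/313⌉ = 6 − 6 = 0
n=50: ⌈(51·34+35)/313⌉ − ⌈(50·34+35)/313⌉ = ⌈1769/313⌉ − ⌈1735/313⌉ = 6 − 6 = 0
n=51: ⌈(52·34+35)/313⌉ − ⌈(51·34+35)/313⌉ = ⌈1803/313⌉ − ⌈1769/313⌉ = 6 − 6 = 0
n=52: ⌈(53·34+35)/313⌉ − ⌈(52·34+35)/313⌉ = ⌈1837/313⌉ − ⌈1803/313⌉ = 6 − 6 = 0
n=53: ⌈(54·34+35)/313⌉ − ⌈(53·34+35)/313⌉ = ⌈1871/313⌉ − ⌈1837/313⌉ = 6 − 6 = 0
n=54: ⌈(55·34+35)/313⌉ − ⌈(54·34+35)/313⌉ = ⌈1905/313⌉ − ⌈1871/313⌉ = 7 − 6 = 1
n=55: ⌈(56·34+35)/313⌉ − ⌈(55·34+35)/313⌉ = ⌈1939/313⌉ − ⌈1905/313⌉ = 7 − 7 = 0
n=56: ⌈(57·34+35)/313⌉ − ⌈(56·34+35)/313⌉ = ⌈1973/313⌉ − ⌈1939/313⌉ = 7 − 7 = 0
n=57: ⌈(58·34+35)/313⌉ − ⌈(57·34+35)/313⌉ = ⌈2007/313⌉ − ⌈1973/313⌉ = 7 − 7 = 0
n=58: ⌈(59·34+35)/313⌉ − ⌈(58·34+35)/313⌉ = ⌈2041/313⌉ − ⌈2007/313⌉ = 7 − 7 = 0
n=59: ⌈(60·34+35)/313⌉ − ⌈(59·34+35)/313⌉ = ⌈2075/313⌉ − ⌈2041/313⌉ = 7 − 7 = 0
n=60: ⌈(61·34+35)/313⌉ − ⌈(60·34+35)/313⌉ = ⌈2109/313⌉ − ⌈2075/313⌉ = 7 − 7 = 0
n=61: ⌈(62·34+35)/313⌉ − ⌈(61·34+35)/313⌉ = ⌈2143/313⌉ − ⌈2109/313⌉ = 7 − 7 = 0
n=62: ⌈(63·34+35)/313⌉ − ⌈(62·34+35)/313⌉ = ⌈2177/313⌉ − ⌈2143/313⌉ = 7 − 7 = 0
n=63: ⌈(64·34+35)/313⌉ − ⌈(63·34+35)/313⌉ = ⌈2211/313⌉ − ⌈2177/313⌉ = 8 − 7 = 1
n=64: ⌈(65·34+35)/313⌉ − ⌈(64·34+35)/313⌉ = ⌈2245/313⌉ − ⌈2211/313⌉ = 8 − 8 = 0
n=65: ⌈(66·34+35)/313⌉ − ⌈(65·34+35)/313⌉ = ⌈2279/313⌉ − ⌈2245/313⌉ = 8 − 8 = 0
n=66: ⌈(67·34+35)/313⌉ − ⌈(66·34+35)/313⌉ = ⌈2313/313⌉ − ⌈2279/313⌉ = 8 − 8 = 0
n=67: ⌈(68·34+35)/313⌉ − ⌈(67·34+35)/313⌉ = ⌈2347/313⌉ − ⌈2313/313⌉ = 8 − 8 = 0
n=68: ⌈(69·34+35)/313⌉ − ⌈(68·34+35)/313⌉ = ⌈2381/313⌉ − ⌈2347/313⌉ = 8 − 8 = 0
n=69: ⌈(70·34+35)/313⌉ − ⌈(69·34+35)/313⌉ = ⌈2415/313⌉ − ⌈2381/313⌉ = 8 − 8 = 0
n=70: ⌈(71·34+35)/313⌉ − ⌈(70·34+35)/313⌉ = ⌈2449/313⌉ − ⌈2415/313⌉ = 8 − 8 = 0
n=71: ⌈(72·34+35)/313⌉ − ⌈(71·34+35)/313⌉ = ⌈2483/313⌉ − ⌈2449/313⌉ = 8 − 8 = 0
n=72: ⌈(73·34+35)/313⌉ − ⌈(72·34+35)/313⌉ = ⌈2517/313⌉ − ⌈2483/313⌉ = 9 − 8 = 1
n=73: ⌈(74·34+35)/313⌉ − ⌈(73·34+35)/313⌉ = ⌈2551/313⌉ − ⌈2517/313⌉ = 9 − 9 = 0
n=74: ⌈(75·34+35)/313⌉ − ⌈(74·34+35)/313⌉ = ⌈2585/313⌉ − ⌈2551/313⌉ = 9 − 9 = 0
n=75: ⌈(76·34+35)/313⌉ − ⌈(75·34+35)/313⌉ = ⌈2619/313⌉ − ⌈2585/313⌉ = 9 − 9 = 0
n=76: ⌈(77·34+35)/313⌉ − ⌈(76·34+35)/313⌉ = ⌈2653/313⌉ − ⌈2619/313⌉ = 9 − 9 = 0
n=77: ⌈(78·34+35)/313⌉ − ⌈(77·34+35)/313⌉ = ⌈2687/313⌉ − ⌈2653/313⌉ = 9 − 9 = 0
n=78: ⌈(79·34+35)/313⌉ − ⌈(78·34+35)/313⌉ = ⌈2721/313⌉ − ⌈2687/313⌉ = 9 − 9 = 0
n=79: ⌈(80·34+35)/313⌉ − ⌈(79·34+35)/313⌉ = ⌈2755/313⌉ − ⌈2721/313⌉ = 9 − 9 = 0
n=80: ⌈(81·34+35)/313⌉ − ⌈(80·34+35)/313⌉ = ⌈2789/313⌉ − ⌈2755/313⌉ = 9 − 9 = 0
n=81: ⌈(82·34+35)/313⌉ − ⌈(81·34+35)/313⌉ = ⌈2823/313⌉ − ⌈2789/313⌉ = 10 − 9 = 1
n=82: ⌈(83·34+35)/313⌉ − ⌈(82·34+35)/313⌉ = ⌈2857/313⌉ − ⌈2823/313⌉ = 10 − 10 = 0
n=83: ⌈(84·34+35)/313⌉ − ⌈(83·34+35)/313⌉ = ⌈2891/313⌉ − ⌈2857/313⌉ = 10 − 10 = 0
n=84: ⌈(85·34+35)/313⌉ − ⌈(84·34+35)/313⌉ = ⌈2925/313⌉ − ⌈2891/313⌉ = 10 − 10 = 0
n=85: ⌈(86·34+35)/313⌉ − ⌈(85·34+35)/313⌉ = ⌈2959/313⌉ − ⌈2925/313⌉ = 10 − 10 = 0
n=86: ⌈(87·34+35)/313⌉ − ⌈(86·34+35)/313⌉ = ⌈2993/313⌉ − ⌈2959/313⌉ = 10 − 10 = 0
n=87: ⌈(88·34+35)/313⌉ − ⌈(87·34+35)/313⌉ = ⌈3027/313⌉ − ⌈2993/313⌉ = 10 − 10 = 0
n=88: ⌈(89·34+35)/313⌉ − ⌈(88·34+35)/313⌉ = ⌈3061/313⌉ − ⌈3027/313⌉ = 10 − 10 = 0
n=89: ⌈(90·34+35)/313⌉ − ⌈(89·34+35)/313⌉ = ⌈3095/313⌉ − ⌈3061/313⌉ = 10 − 10 = 0
n=90: ⌈(91·34+35)/313⌉ − ⌈(90·34+35)/313⌉ = ⌈3129/313⌉ − ⌈3095/313⌉ = 10 − 10 = 0

0000000010000000010000000010000000010000000001000000001000000001000000001000000001000000000


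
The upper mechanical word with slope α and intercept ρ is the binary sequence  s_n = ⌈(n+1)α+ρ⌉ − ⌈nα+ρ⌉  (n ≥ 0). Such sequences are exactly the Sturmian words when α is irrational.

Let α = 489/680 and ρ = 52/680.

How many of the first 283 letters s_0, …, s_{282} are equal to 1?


203

#1s = Σ_{n=0}^{282} s_n = Σ_{n=0}^{282} (⌈(n+1)α+ρ⌉ − ⌈nα+ρ⌉)
the sum telescopes: every ⌈nα+ρ⌉ with 0 < n < 283 appears once with + and once with −, leaving ⌈283α+ρ⌉ − ⌈0·α+ρ⌉
283α + ρ = (283·489 + 52) / 680 = 138439/680
ρ = 52/680
⌈138439/680⌉ = 204,  ⌈52/680⌉ = 1
#1s = 204 − 1 = 203


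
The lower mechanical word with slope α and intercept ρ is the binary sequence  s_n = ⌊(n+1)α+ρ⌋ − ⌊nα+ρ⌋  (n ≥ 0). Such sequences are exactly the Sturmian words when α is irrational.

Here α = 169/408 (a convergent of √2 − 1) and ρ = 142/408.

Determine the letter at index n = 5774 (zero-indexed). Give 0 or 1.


(n+1)α + ρ = (5775·169 + 142) / 408 = 976117/408
nα + ρ     = (5774·169 + 142) / 408 = 975948/408
⌊976117/408⌋ = 2392,  ⌊975948/408⌋ = 2392
s_{5774} = 2392 − 2392 = 0

0


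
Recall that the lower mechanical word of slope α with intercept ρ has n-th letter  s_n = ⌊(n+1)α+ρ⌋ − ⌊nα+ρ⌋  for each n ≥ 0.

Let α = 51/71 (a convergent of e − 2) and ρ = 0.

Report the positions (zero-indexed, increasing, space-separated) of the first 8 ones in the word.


1 2 4 5 6 8 9 11

n=0: ⌊51/71⌋−⌊0/71⌋ = 0−0 = 0
n=1: ⌊102/71⌋−⌊51/71⌋ = 1−0 = 1  ← one
n=2: ⌊153/71⌋−⌊102/71⌋ = 2−1 = 1  ← one
n=3: ⌊204/71⌋−⌊153/71⌋ = 2−2 = 0
n=4: ⌊255/71⌋−⌊204/71⌋ = 3−2 = 1  ← one
n=5: ⌊306/71⌋−⌊255/71⌋ = 4−3 = 1  ← one
n=6: ⌊357/71⌋−⌊306/71⌋ = 5−4 = 1  ← one
n=7: ⌊408/71⌋−⌊357/71⌋ = 5−5 = 0
n=8: ⌊459/71⌋−⌊408/71⌋ = 6−5 = 1  ← one
n=9: ⌊510/71⌋−⌊459/71⌋ = 7−6 = 1  ← one
n=10: ⌊561/71⌋−⌊510/71⌋ = 7−7 = 0
n=11: ⌊612/71⌋−⌊561/71⌋ = 8−7 = 1  ← one
positions of the first 8 ones: 1 2 4 5 6 8 9 11


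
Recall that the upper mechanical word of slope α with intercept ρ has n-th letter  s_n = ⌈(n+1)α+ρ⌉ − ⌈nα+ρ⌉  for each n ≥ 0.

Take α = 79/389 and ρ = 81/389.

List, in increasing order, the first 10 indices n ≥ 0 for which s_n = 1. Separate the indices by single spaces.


3 8 13 18 23 28 33 38 43 48

n=0: ⌈160/389⌉−⌈81/389⌉ = 1−1 = 0
n=1: ⌈239/389⌉−⌈160/389⌉ = 1−1 = 0
n=2: ⌈318/389⌉−⌈239/389⌉ = 1−1 = 0
n=3: ⌈397/389⌉−⌈318/389⌉ = 2−1 = 1  ← one
n=4: ⌈476/389⌉−⌈397/389⌉ = 2−2 = 0
n=5: ⌈555/389⌉−⌈476/389⌉ = 2−2 = 0
n=6: ⌈634/389⌉−⌈555/389⌉ = 2−2 = 0
n=7: ⌈713/389⌉−⌈634/389⌉ = 2−2 = 0
n=8: ⌈792/389⌉−⌈713/389⌉ = 3−2 = 1  ← one
n=9: ⌈871/389⌉−⌈792/389⌉ = 3−3 = 0
n=10: ⌈950/389⌉−⌈871/389⌉ = 3−3 = 0
n=11: ⌈1029/389⌉−⌈950/389⌉ = 3−3 = 0
n=12: ⌈1108/389⌉−⌈1029/389⌉ = 3−3 = 0
n=13: ⌈1187/389⌉−⌈1108/389⌉ = 4−3 = 1  ← one
n=14: ⌈1266/389⌉−⌈1187/389⌉ = 4−4 = 0
n=15: ⌈1345/389⌉−⌈1266/389⌉ = 4−4 = 0
n=16: ⌈1424/389⌉−⌈1345/389⌉ = 4−4 = 0
n=17: ⌈1503/389⌉−⌈1424/389⌉ = 4−4 = 0
n=18: ⌈1582/389⌉−⌈1503/389⌉ = 5−4 = 1  ← one
n=19: ⌈1661/389⌉−⌈1582/389⌉ = 5−5 = 0
n=20: ⌈1740/389⌉−⌈1661/389⌉ = 5−5 = 0
n=21: ⌈1819/389⌉−⌈1740/389⌉ = 5−5 = 0
n=22: ⌈1898/389⌉−⌈1819/389⌉ = 5−5 = 0
n=23: ⌈1977/389⌉−⌈1898/389⌉ = 6−5 = 1  ← one
n=24: ⌈2056/389⌉−⌈1977/389⌉ = 6−6 = 0
n=25: ⌈2135/389⌉−⌈2056/389⌉ = 6−6 = 0
n=26: ⌈2214/389⌉−⌈2135/389⌉ = 6−6 = 0
n=27: ⌈2293/389⌉−⌈2214/389⌉ = 6−6 = 0
n=28: ⌈2372/389⌉−⌈2293/389⌉ = 7−6 = 1  ← one
n=29: ⌈2451/389⌉−⌈2372/389⌉ = 7−7 = 0
n=30: ⌈2530/389⌉−⌈2451/389⌉ = 7−7 = 0
n=31: ⌈2609/389⌉−⌈2530/389⌉ = 7−7 = 0
n=32: ⌈2688/389⌉−⌈2609/389⌉ = 7−7 = 0
n=33: ⌈2767/389⌉−⌈2688/389⌉ = 8−7 = 1  ← one
n=34: ⌈2846/389⌉−⌈2767/389⌉ = 8−8 = 0
n=35: ⌈2925/389⌉−⌈2846/389⌉ = 8−8 = 0
n=36: ⌈3004/389⌉−⌈2925/389⌉ = 8−8 = 0
n=37: ⌈3083/389⌉−⌈3004/389⌉ = 8−8 = 0
n=38: ⌈3162/389⌉−⌈3083/389⌉ = 9−8 = 1  ← one
n=39: ⌈3241/389⌉−⌈3162/389⌉ = 9−9 = 0
n=40: ⌈3320/389⌉−⌈3241/389⌉ = 9−9 = 0
n=41: ⌈3399/389⌉−⌈3320/389⌉ = 9−9 = 0
n=42: ⌈3478/389⌉−⌈3399/389⌉ = 9−9 = 0
n=43: ⌈3557/389⌉−⌈3478/389⌉ = 10−9 = 1  ← one
n=44: ⌈3636/389⌉−⌈3557/389⌉ = 10−10 = 0
n=45: ⌈3715/389⌉−⌈3636/389⌉ = 10−10 = 0
n=46: ⌈3794/389⌉−⌈3715/389⌉ = 10−10 = 0
n=47: ⌈3873/389⌉−⌈3794/389⌉ = 10−10 = 0
n=48: ⌈3952/389⌉−⌈3873/389⌉ = 11−10 = 1  ← one
positions of the first 10 ones: 3 8 13 18 23 28 33 38 43 48


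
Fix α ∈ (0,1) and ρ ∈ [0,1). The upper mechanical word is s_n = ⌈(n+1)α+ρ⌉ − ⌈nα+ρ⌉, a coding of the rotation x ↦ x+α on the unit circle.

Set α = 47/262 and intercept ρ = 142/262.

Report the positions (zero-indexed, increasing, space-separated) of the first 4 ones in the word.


n=0: ⌈189/262⌉−⌈142/262⌉ = 1−1 = 0
n=1: ⌈236/262⌉−⌈189/262⌉ = 1−1 = 0
n=2: ⌈283/262⌉−⌈236/262⌉ = 2−1 = 1  ← one
n=3: ⌈330/262⌉−⌈283/262⌉ = 2−2 = 0
n=4: ⌈377/262⌉−⌈330/262⌉ = 2−2 = 0
n=5: ⌈424/262⌉−⌈377/262⌉ = 2−2 = 0
n=6: ⌈471/262⌉−⌈424/262⌉ = 2−2 = 0
n=7: ⌈518/262⌉−⌈471/262⌉ = 2−2 = 0
n=8: ⌈565/262⌉−⌈518/262⌉ = 3−2 = 1  ← one
n=9: ⌈612/262⌉−⌈565/262⌉ = 3−3 = 0
n=10: ⌈659/262⌉−⌈612/262⌉ = 3−3 = 0
n=11: ⌈706/262⌉−⌈659/262⌉ = 3−3 = 0
n=12: ⌈753/262⌉−⌈706/262⌉ = 3−3 = 0
n=13: ⌈800/262⌉−⌈753/262⌉ = 4−3 = 1  ← one
n=14: ⌈847/262⌉−⌈800/262⌉ = 4−4 = 0
n=15: ⌈894/262⌉−⌈847/262⌉ = 4−4 = 0
n=16: ⌈941/262⌉−⌈894/262⌉ = 4−4 = 0
n=17: ⌈988/262⌉−⌈941/262⌉ = 4−4 = 0
n=18: ⌈1035/262⌉−⌈988/262⌉ = 4−4 = 0
n=19: ⌈1082/262⌉−⌈1035/262⌉ = 5−4 = 1  ← one
positions of the first 4 ones: 2 8 13 19

2 8 13 19


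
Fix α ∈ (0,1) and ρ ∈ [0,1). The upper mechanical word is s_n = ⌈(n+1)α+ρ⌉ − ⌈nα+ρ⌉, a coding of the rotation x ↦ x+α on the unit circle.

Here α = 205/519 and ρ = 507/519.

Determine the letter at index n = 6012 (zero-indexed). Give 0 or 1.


(n+1)α + ρ = (6013·205 + 507) / 519 = 1233172/519
nα + ρ     = (6012·205 + 507) / 519 = 1232967/519
⌈1233172/519⌉ = 2377,  ⌈1232967/519⌉ = 2376
s_{6012} = 2377 − 2376 = 1

1


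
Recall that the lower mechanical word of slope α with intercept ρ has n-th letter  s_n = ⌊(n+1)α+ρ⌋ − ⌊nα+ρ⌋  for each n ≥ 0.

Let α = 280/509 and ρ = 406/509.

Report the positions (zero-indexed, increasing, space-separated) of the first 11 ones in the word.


0 2 4 5 7 9 11 13 14 16 18

n=0: ⌊686/509⌋−⌊406/509⌋ = 1−0 = 1  ← one
n=1: ⌊966/509⌋−⌊686/509⌋ = 1−1 = 0
n=2: ⌊1246/509⌋−⌊966/509⌋ = 2−1 = 1  ← one
n=3: ⌊1526/509⌋−⌊1246/509⌋ = 2−2 = 0
n=4: ⌊1806/509⌋−⌊1526/509⌋ = 3−2 = 1  ← one
n=5: ⌊2086/509⌋−⌊1806/509⌋ = 4−3 = 1  ← one
n=6: ⌊2366/509⌋−⌊2086/509⌋ = 4−4 = 0
n=7: ⌊2646/509⌋−⌊2366/509⌋ = 5−4 = 1  ← one
n=8: ⌊2926/509⌋−⌊2646/509⌋ = 5−5 = 0
n=9: ⌊3206/509⌋−⌊2926/509⌋ = 6−5 = 1  ← one
n=10: ⌊3486/509⌋−⌊3206/509⌋ = 6−6 = 0
n=11: ⌊3766/509⌋−⌊3486/509⌋ = 7−6 = 1  ← one
n=12: ⌊4046/509⌋−⌊3766/509⌋ = 7−7 = 0
n=13: ⌊4326/509⌋−⌊4046/509⌋ = 8−7 = 1  ← one
n=14: ⌊4606/509⌋−⌊4326/509⌋ = 9−8 = 1  ← one
n=15: ⌊4886/509⌋−⌊4606/509⌋ = 9−9 = 0
n=16: ⌊5166/509⌋−⌊4886/509⌋ = 10−9 = 1  ← one
n=17: ⌊5446/509⌋−⌊5166/509⌋ = 10−10 = 0
n=18: ⌊5726/509⌋−⌊5446/509⌋ = 11−10 = 1  ← one
positions of the first 11 ones: 0 2 4 5 7 9 11 13 14 16 18


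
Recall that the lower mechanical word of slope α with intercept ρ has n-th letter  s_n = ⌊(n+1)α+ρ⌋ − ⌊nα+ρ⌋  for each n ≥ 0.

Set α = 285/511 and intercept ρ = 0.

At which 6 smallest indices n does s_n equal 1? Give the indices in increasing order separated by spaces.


1 3 5 7 8 10

n=0: ⌊285/511⌋−⌊0/511⌋ = 0−0 = 0
n=1: ⌊570/511⌋−⌊285/511⌋ = 1−0 = 1  ← one
n=2: ⌊855/511⌋−⌊570/511⌋ = 1−1 = 0
n=3: ⌊1140/511⌋−⌊855/511⌋ = 2−1 = 1  ← one
n=4: ⌊1425/511⌋−⌊1140/511⌋ = 2−2 = 0
n=5: ⌊1710/511⌋−⌊1425/511⌋ = 3−2 = 1  ← one
n=6: ⌊1995/511⌋−⌊1710/511⌋ = 3−3 = 0
n=7: ⌊2280/511⌋−⌊1995/511⌋ = 4−3 = 1  ← one
n=8: ⌊2565/511⌋−⌊2280/511⌋ = 5−4 = 1  ← one
n=9: ⌊2850/511⌋−⌊2565/511⌋ = 5−5 = 0
n=10: ⌊3135/511⌋−⌊2850/511⌋ = 6−5 = 1  ← one
positions of the first 6 ones: 1 3 5 7 8 10


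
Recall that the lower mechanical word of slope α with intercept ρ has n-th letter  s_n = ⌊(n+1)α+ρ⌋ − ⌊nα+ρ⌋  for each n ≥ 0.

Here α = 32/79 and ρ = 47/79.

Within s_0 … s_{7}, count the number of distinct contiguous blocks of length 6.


t_n = ⌊(n·32+47)/79⌋ for n = 0 … 8:
  n=0…8: ⌊47/79⌋=0 ⌊79/79⌋=1 ⌊111/79⌋=1 ⌊143/79⌋=1 ⌊175/79⌋=2 ⌊207/79⌋=2 ⌊239/79⌋=3 ⌊271/79⌋=3 ⌊303/79⌋=3
s_n = t_(n+1) − t_n for n = 0 … 7 gives
prefix = 10010100
slide a length-6 window over [0..5] … [2..7] (3 windows); first occurrence of each distinct factor:
  [  0..  5] 100101
  [  1..  6] 001010
  [  2..  7] 010100
distinct factors: {001010, 010100, 100101}
count = 3  (Sturmian bound for length 6 is 7)

3


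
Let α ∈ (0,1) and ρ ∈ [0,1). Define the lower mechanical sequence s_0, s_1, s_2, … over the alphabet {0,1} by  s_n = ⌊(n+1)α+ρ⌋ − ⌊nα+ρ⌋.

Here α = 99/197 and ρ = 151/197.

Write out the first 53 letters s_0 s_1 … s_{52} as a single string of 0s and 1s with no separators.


10101010101010101010101010101010101010101010101010101

n=0: ⌊(1·99+151)/197⌋ − ⌊(0·99+151)/197⌋ = ⌊250/197⌋ − ⌊151/197⌋ = 1 − 0 = 1
n=1: ⌊(2·99+151)/197⌋ − ⌊(1·99+151)/197⌋ = ⌊349/197⌋ − ⌊250/197⌋ = 1 − 1 = 0
n=2: ⌊(3·99+151)/197⌋ − ⌊(2·99+151)/197⌋ = ⌊448/197⌋ − ⌊349/197⌋ = 2 − 1 = 1
n=3: ⌊(4·99+151)/197⌋ − ⌊(3·99+151)/197⌋ = ⌊547/197⌋ − ⌊448/197⌋ = 2 − 2 = 0
n=4: ⌊(5·99+151)/197⌋ − ⌊(4·99+151)/197⌋ = ⌊646/197⌋ − ⌊547/197⌋ = 3 − 2 = 1
n=5: ⌊(6·99+151)/197⌋ − ⌊(5·99+151)/197⌋ = ⌊745/197⌋ − ⌊646/197⌋ = 3 − 3 = 0
n=6: ⌊(7·99+151)/197⌋ − ⌊(6·99+151)/197⌋ = ⌊844/197⌋ − ⌊745/197⌋ = 4 − 3 = 1
n=7: ⌊(8·99+151)/197⌋ − ⌊(7·99+151)/197⌋ = ⌊943/197⌋ − ⌊844/197⌋ = 4 − 4 = 0
n=8: ⌊(9·99+151)/197⌋ − ⌊(8·99+151)/197⌋ = ⌊1042/197⌋ − ⌊943/197⌋ = 5 − 4 = 1
n=9: ⌊(10·99+151)/197⌋ − ⌊(9·99+151)/197⌋ = ⌊1141/197⌋ − ⌊1042/197⌋ = 5 − 5 = 0
n=10: ⌊(11·99+151)/197⌋ − ⌊(10·99+151)/197⌋ = ⌊1240/197⌋ − ⌊1141/197⌋ = 6 − 5 = 1
n=11: ⌊(12·99+151)/197⌋ − ⌊(11·99+151)/197⌋ = ⌊1339/197⌋ − ⌊1240/197⌋ = 6 − 6 = 0
n=12: ⌊(13·99+151)/197⌋ − ⌊(12·99+151)/197⌋ = ⌊1438/197⌋ − ⌊1339/197⌋ = 7 − 6 = 1
n=13: ⌊(14·99+151)/197⌋ − ⌊(13·99+151)/197⌋ = ⌊1537/197⌋ − ⌊1438/197⌋ = 7 − 7 = 0
n=14: ⌊(15·99+151)/197⌋ − ⌊(14·99+151)/197⌋ = ⌊1636/197⌋ − ⌊1537/197⌋ = 8 − 7 = 1
n=15: ⌊(16·99+151)/197⌋ − ⌊(15·99+151)/197⌋ = ⌊1735/197⌋ − ⌊1636/197⌋ = 8 − 8 = 0
n=16: ⌊(17·99+151)/197⌋ − ⌊(16·99+151)/197⌋ = ⌊1834/197⌋ − ⌊1735/197⌋ = 9 − 8 = 1
n=17: ⌊(18·99+151)/197⌋ − ⌊(17·99+151)/197⌋ = ⌊1933/197⌋ − ⌊1834/197⌋ = 9 − 9 = 0
n=18: ⌊(19·99+151)/197⌋ − ⌊(18·99+151)/197⌋ = ⌊2032/197⌋ − ⌊1933/197⌋ = 10 − 9 = 1
n=19: ⌊(20·99+151)/197⌋ − ⌊(19·99+151)/197⌋ = ⌊2131/197⌋ − ⌊2032/197⌋ = 10 − 10 = 0
n=20: ⌊(21·99+151)/197⌋ − ⌊(20·99+151)/197⌋ = ⌊2230/197⌋ − ⌊2131/197⌋ = 11 − 10 = 1
n=21: ⌊(22·99+151)/197⌋ − ⌊(21·99+151)/197⌋ = ⌊2329/197⌋ − ⌊2230/197⌋ = 11 − 11 = 0
n=22: ⌊(23·99+151)/197⌋ − ⌊(22·99+151)/197⌋ = ⌊2428/197⌋ − ⌊2329/197⌋ = 12 − 11 = 1
n=23: ⌊(24·99+151)/197⌋ − ⌊(23·99+151)/197⌋ = ⌊2527/197⌋ − ⌊2428/197⌋ = 12 − 12 = 0
n=24: ⌊(25·99+151)/197⌋ − ⌊(24·99+151)/197⌋ = ⌊2626/197⌋ − ⌊2527/197⌋ = 13 − 12 = 1
n=25: ⌊(26·99+151)/197⌋ − ⌊(25·99+151)/197⌋ = ⌊2725/197⌋ − ⌊2626/197⌋ = 13 − 13 = 0
n=26: ⌊(27·99+151)/197⌋ − ⌊(26·99+151)/197⌋ = ⌊2824/197⌋ − ⌊2725/197⌋ = 14 − 13 = 1
n=27: ⌊(28·99+151)/197⌋ − ⌊(27·99+151)/197⌋ = ⌊2923/197⌋ − ⌊2824/197⌋ = 14 − 14 = 0
n=28: ⌊(29·99+151)/197⌋ − ⌊(28·99+151)/197⌋ = ⌊3022/197⌋ − ⌊2923/197⌋ = 15 − 14 = 1
n=29: ⌊(30·99+151)/197⌋ − ⌊(29·99+151)/197⌋ = ⌊3121/197⌋ − ⌊3022/197⌋ = 15 − 15 = 0
n=30: ⌊(31·99+151)/197⌋ − ⌊(30·99+151)/197⌋ = ⌊3220/197⌋ − ⌊3121/197⌋ = 16 − 15 = 1
n=31: ⌊(32·99+151)/197⌋ − ⌊(31·99+151)/197⌋ = ⌊3319/197⌋ − ⌊3220/197⌋ = 16 − 16 = 0
n=32: ⌊(33·99+151)/197⌋ − ⌊(32·99+151)/197⌋ = ⌊3418/197⌋ − ⌊3319/197⌋ = 17 − 16 = 1
n=33: ⌊(34·99+151)/197⌋ − ⌊(33·99+151)/197⌋ = ⌊3517/197⌋ − ⌊3418/197⌋ = 17 − 17 = 0
n=34: ⌊(35·99+151)/197⌋ − ⌊(34·99+151)/197⌋ = ⌊3616/197⌋ − ⌊3517/197⌋ = 18 − 17 = 1
n=35: ⌊(36·99+151)/197⌋ − ⌊(35·99+151)/197⌋ = ⌊3715/197⌋ − ⌊3616/197⌋ = 18 − 18 = 0
n=36: ⌊(37·99+151)/197⌋ − ⌊(36·99+151)/197⌋ = ⌊3814/197⌋ − ⌊3715/197⌋ = 19 − 18 = 1
n=37: ⌊(38·99+151)/197⌋ − ⌊(37·99+151)/197⌋ = ⌊3913/197⌋ − ⌊3814/197⌋ = 19 − 19 = 0
n=38: ⌊(39·99+151)/197⌋ − ⌊(38·99+151)/197⌋ = ⌊4012/197⌋ − ⌊3913/197⌋ = 20 − 19 = 1
n=39: ⌊(40·99+151)/197⌋ − ⌊(39·99+151)/197⌋ = ⌊4111/197⌋ − ⌊4012/197⌋ = 20 − 20 = 0
n=40: ⌊(41·99+151)/197⌋ − ⌊(40·99+151)/197⌋ = ⌊4210/197⌋ − ⌊4111/197⌋ = 21 − 20 = 1
n=41: ⌊(42·99+151)/197⌋ − ⌊(41·99+151)/197⌋ = ⌊4309/197⌋ − ⌊4210/197⌋ = 21 − 21 = 0
n=42: ⌊(43·99+151)/197⌋ − ⌊(42·99+151)/197⌋ = ⌊4408/197⌋ − ⌊4309/197⌋ = 22 − 21 = 1
n=43: ⌊(44·99+151)/197⌋ − ⌊(43·99+151)/197⌋ = ⌊4507/197⌋ − ⌊4408/197⌋ = 22 − 22 = 0
n=44: ⌊(45·99+151)/197⌋ − ⌊(44·99+151)/197⌋ = ⌊4606/197⌋ − ⌊4507/197⌋ = 23 − 22 = 1
n=45: ⌊(46·99+151)/197⌋ − ⌊(45·99+151)/197⌋ = ⌊4705/197⌋ − ⌊4606/197⌋ = 23 − 23 = 0
n=46: ⌊(47·99+151)/197⌋ − ⌊(46·99+151)/197⌋ = ⌊4804/197⌋ − ⌊4705/197⌋ = 24 − 23 = 1
n=47: ⌊(48·99+151)/197⌋ − ⌊(47·99+151)/197⌋ = ⌊4903/197⌋ − ⌊4804/197⌋ = 24 − 24 = 0
n=48: ⌊(49·99+151)/197⌋ − ⌊(48·99+151)/197⌋ = ⌊5002/197⌋ − ⌊4903/197⌋ = 25 − 24 = 1
n=49: ⌊(50·99+151)/197⌋ − ⌊(49·99+151)/197⌋ = ⌊5101/197⌋ − ⌊5002/197⌋ = 25 − 25 = 0
n=50: ⌊(51·99+151)/197⌋ − ⌊(50·99+151)/197⌋ = ⌊5200/197⌋ − ⌊5101/197⌋ = 26 − 25 = 1
n=51: ⌊(52·99+151)/197⌋ − ⌊(51·99+151)/197⌋ = ⌊5299/197⌋ − ⌊5200/197⌋ = 26 − 26 = 0
n=52: ⌊(53·99+151)/197⌋ − ⌊(52·99+151)/197⌋ = ⌊5398/197⌋ − ⌊5299/197⌋ = 27 − 26 = 1
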